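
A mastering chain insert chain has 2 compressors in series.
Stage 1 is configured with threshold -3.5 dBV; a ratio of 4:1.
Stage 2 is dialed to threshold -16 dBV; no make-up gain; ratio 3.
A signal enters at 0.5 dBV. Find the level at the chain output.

-11.5 dBV

Stage 1: 4 dB above -3.5 dBV, reduced 4:1 to 1 dB above → -2.5 dBV.
Stage 2: 13.5 dB above -16 dBV, reduced 3:1 to 4.5 dB above → -11.5 dBV.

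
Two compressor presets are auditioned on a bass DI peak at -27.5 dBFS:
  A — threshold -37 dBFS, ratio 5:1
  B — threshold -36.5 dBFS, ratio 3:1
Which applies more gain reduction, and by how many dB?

A, by 1.6 dB

A: overshoot 9.5 dB → output overshoot 1.9 dB → GR 7.6 dB.
B: overshoot 9 dB → output overshoot 3 dB → GR 6 dB.
A applies 1.6 dB more gain reduction.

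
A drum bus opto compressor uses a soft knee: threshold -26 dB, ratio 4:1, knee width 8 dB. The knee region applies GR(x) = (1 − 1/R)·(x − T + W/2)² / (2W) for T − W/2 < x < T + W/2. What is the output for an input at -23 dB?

-25.296875 dB

x − T + W/2 = -23 − (-26) + 4 = 7.
GR = (1 − 1/4) × 7² / 16 = 0.75 × 49 / 16 = 2.296875 dB.
Output = -23 − 2.296875 = -25.296875 dB.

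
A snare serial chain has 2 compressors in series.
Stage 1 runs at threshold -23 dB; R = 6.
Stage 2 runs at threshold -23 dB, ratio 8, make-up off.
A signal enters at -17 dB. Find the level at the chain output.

-22.875 dB

Stage 1: overshoot 6 dB → 6/6 = 1 dB → -22 dB.
Stage 2: overshoot 1 dB → 1/8 = 0.125 dB → -22.875 dB.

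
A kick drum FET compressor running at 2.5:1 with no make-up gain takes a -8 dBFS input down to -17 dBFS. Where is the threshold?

-23 dBFS

Let T be the threshold. Output overshoot = (input overshoot)/R, so -17 − T = (-8 − T)/2.5.
2.5·(-17 − T) = -8 − T → 1.5·T = -42.5 − (-8) = -34.5.
T = -34.5/1.5 = -23 dBFS.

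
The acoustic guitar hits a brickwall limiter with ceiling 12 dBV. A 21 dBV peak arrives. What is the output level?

At ∞:1, everything above 12 dBV is held at the ceiling.

12 dBV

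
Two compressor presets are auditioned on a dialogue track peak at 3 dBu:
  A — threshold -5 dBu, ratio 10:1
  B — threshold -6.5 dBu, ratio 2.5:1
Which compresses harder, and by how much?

A, by 1.5 dB

A: 8 dB over, compressed to 0.8 dB over, so 7.2 dB of GR.
B: 9.5 dB over, compressed to 3.8 dB over, so 5.7 dB of GR.
A applies 1.5 dB more gain reduction.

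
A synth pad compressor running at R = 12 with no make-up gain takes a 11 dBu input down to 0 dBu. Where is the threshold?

-1 dBu

Gain reduction = 11 − 0 = 11 dB; output overshoot = GR / (R − 1) = 11 / 11 = 1 dB.
Threshold = output − output overshoot = 0 − 1 = -1 dBu.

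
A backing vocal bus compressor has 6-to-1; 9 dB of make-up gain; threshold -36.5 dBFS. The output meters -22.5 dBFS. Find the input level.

Before make-up, the level was -22.5 − 9 = -31.5 dBFS.
That's 5 dB above the -36.5 dBFS threshold.
Before 6:1 compression the overshoot was 5 × 6 = 30 dB, so input = -36.5 + 30 = -6.5 dBFS.

-6.5 dBFS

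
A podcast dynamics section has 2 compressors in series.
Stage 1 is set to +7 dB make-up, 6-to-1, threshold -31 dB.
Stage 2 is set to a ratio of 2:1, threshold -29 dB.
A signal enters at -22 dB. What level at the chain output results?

-25.75 dB

Stage 1: 9 dB above -31 dB, reduced 6:1 to 1.5 dB above → -29.5 dB; +7 dB make-up → -22.5 dB.
Stage 2: 6.5 dB above -29 dB, reduced 2:1 to 3.25 dB above → -25.75 dB.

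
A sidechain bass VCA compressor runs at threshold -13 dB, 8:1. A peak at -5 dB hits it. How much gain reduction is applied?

The signal is 8 dB above threshold.
At 8:1, output sits 8/8 = 1 dB above threshold.
So the signal is attenuated by 8 − 1 = 7 dB.

7 dB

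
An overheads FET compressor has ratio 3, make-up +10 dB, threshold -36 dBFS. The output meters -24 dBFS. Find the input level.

Stripping the +10 dB make-up gives -34 dBFS at the gain stage.
That's 2 dB above the -36 dBFS threshold.
Undo the ratio: input overshoot = 2 × 3 = 6 dB, giving input = -30 dBFS.

-30 dBFS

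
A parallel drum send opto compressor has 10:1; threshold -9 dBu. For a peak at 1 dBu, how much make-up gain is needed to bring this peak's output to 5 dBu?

The peak compresses to -9 + 10/10 = -8 dBu.
To reach 5 dBu requires 5 − (-8) = 13 dB of make-up.

13 dB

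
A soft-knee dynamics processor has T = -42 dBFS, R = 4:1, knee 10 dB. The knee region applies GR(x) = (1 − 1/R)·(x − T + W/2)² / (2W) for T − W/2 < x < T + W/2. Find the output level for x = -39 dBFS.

-41.4 dBFS

x − T + W/2 = -39 − (-42) + 5 = 8.
GR = (1 − 1/4) × 8² / 20 = 0.75 × 64 / 20 = 2.4 dB.
Output = -39 − 2.4 = -41.4 dBFS.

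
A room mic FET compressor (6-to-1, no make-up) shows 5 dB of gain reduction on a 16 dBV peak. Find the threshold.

Gain reduction = 16 − 11 = 5 dB; output overshoot = GR / (R − 1) = 5 / 5 = 1 dB.
Threshold = output − output overshoot = 11 − 1 = 10 dBV.

10 dBV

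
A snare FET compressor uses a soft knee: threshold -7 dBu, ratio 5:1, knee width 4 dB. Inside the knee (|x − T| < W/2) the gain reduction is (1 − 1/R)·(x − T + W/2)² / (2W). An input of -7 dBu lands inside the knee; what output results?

x − T + W/2 = -7 − (-7) + 2 = 2.
GR = (1 − 1/5) × 2² / 8 = 0.8 × 4 / 8 = 0.4 dB.
Output = -7 − 0.4 = -7.4 dBu.

-7.4 dBu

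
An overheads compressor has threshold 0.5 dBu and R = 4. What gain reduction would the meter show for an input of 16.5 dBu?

Overshoot = 16.5 − 0.5 = 16 dB.
A 4:1 ratio leaves 4 dB of that excess.
Gain reduction = 16 − 4 = 12 dB.

12 dB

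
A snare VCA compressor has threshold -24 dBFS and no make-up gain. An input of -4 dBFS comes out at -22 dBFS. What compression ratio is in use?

10:1

Input overshoot = -4 − (-24) = 20 dB; output overshoot = -22 − (-24) = 2 dB.
Ratio = 20 / 2 = 10.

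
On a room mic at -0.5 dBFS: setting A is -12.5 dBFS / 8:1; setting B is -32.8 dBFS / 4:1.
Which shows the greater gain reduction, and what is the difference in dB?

A: GR = 12 − 12/8 = 10.5 dB.
B: GR = 32.3 − 32.3/4 = 24.225 dB.
B applies 13.725 dB more gain reduction.

B, by 13.725 dB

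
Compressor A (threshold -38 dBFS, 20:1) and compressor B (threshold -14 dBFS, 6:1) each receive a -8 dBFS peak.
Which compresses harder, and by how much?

A: 30 dB over, compressed to 1.5 dB over, so 28.5 dB of GR.
B: 6 dB over, compressed to 1 dB over, so 5 dB of GR.
A reduces 23.5 dB more.

A, by 23.5 dB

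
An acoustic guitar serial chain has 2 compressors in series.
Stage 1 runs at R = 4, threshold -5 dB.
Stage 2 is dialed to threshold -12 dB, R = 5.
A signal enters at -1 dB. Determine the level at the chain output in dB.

Stage 1: overshoot 4 dB → 4/4 = 1 dB → -4 dB.
Stage 2: overshoot 8 dB → 8/5 = 1.6 dB → -10.4 dB.

-10.4 dB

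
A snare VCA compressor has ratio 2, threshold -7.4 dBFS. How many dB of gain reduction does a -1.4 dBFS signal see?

3 dB

Overshoot = -1.4 − (-7.4) = 6 dB.
A 2:1 ratio leaves 3 dB of that excess.
GR = overshoot in − overshoot out = 6 − 3 = 3 dB.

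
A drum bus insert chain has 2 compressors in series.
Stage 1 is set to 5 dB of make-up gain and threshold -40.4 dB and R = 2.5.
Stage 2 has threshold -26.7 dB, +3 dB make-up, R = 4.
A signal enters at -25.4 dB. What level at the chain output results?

-26.4 dB

Stage 1: 15 dB above -40.4 dB, reduced 2.5:1 to 6 dB above → -34.4 dB; +5 dB make-up → -29.4 dB.
Stage 2: below threshold (-29.4 ≤ -26.7); passes unchanged; make-up brings it to -26.4 dB.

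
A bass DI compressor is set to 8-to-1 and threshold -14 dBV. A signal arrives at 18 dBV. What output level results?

-10 dBV

Overshoot: 18 − (-14) = 32 dB.
The 32 dB excess becomes 4 dB after 8:1 reduction.
Output = -14 + 4 = -10 dBV.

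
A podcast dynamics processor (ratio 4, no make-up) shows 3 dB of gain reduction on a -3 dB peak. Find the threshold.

-7 dB

Gain reduction = -3 − (-6) = 3 dB; output overshoot = GR / (R − 1) = 3 / 3 = 1 dB.
Threshold = output − output overshoot = -6 − 1 = -7 dB.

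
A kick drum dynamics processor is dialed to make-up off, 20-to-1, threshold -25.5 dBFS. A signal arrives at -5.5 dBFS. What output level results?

-24.5 dBFS

Overshoot: -5.5 − (-25.5) = 20 dB.
The 20 dB excess becomes 1 dB after 20:1 reduction.
Output = -25.5 + 1 = -24.5 dBFS.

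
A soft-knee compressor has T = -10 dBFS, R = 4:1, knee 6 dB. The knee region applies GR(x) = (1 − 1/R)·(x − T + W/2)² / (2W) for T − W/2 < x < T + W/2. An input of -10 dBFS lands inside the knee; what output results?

x − T + W/2 = -10 − (-10) + 3 = 3.
GR = (1 − 1/4) × 3² / 12 = 0.75 × 9 / 12 = 0.5625 dB.
Output = -10 − 0.5625 = -10.5625 dBFS.

-10.5625 dBFS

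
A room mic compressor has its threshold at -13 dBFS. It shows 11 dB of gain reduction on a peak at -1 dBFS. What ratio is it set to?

Input overshoot = -1 − (-13) = 12 dB.
Output overshoot = 12 − 11 = 1 dB.
Ratio = input overshoot / output overshoot = 12 / 1 = 12.

12:1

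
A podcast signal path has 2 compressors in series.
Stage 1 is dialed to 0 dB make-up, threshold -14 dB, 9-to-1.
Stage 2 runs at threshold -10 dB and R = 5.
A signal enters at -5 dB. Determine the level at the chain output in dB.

Stage 1: overshoot 9 dB → 9/9 = 1 dB → -13 dB.
Stage 2: below threshold (-13 ≤ -10); passes unchanged; output -13 dB.

-13 dB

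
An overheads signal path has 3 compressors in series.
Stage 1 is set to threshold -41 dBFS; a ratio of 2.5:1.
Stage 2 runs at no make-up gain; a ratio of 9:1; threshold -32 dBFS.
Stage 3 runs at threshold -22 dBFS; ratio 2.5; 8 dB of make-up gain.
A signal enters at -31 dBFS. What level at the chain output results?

Stage 1: overshoot 10 dB → 10/2.5 = 4 dB → -37 dBFS.
Stage 2: -37 dBFS is at or below the -32 dBFS threshold — no compression; output -37 dBFS.
Stage 3: -37 dBFS ≤ -22 dBFS, so stage 3 doesn't engage; make-up brings it to -29 dBFS.

-29 dBFS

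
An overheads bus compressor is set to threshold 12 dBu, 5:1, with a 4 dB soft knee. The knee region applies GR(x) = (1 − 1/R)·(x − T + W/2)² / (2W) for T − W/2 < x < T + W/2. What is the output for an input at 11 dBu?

x − T + W/2 = 11 − 12 + 2 = 1.
GR = (1 − 1/5) × 1² / 8 = 0.8 × 1 / 8 = 0.1 dB.
Output = 11 − 0.1 = 10.9 dBu.

10.9 dBu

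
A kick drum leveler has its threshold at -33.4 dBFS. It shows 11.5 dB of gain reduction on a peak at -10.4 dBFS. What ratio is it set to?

2:1

Input overshoot = -10.4 − (-33.4) = 23 dB.
Output overshoot = 23 − 11.5 = 11.5 dB.
Ratio = input overshoot / output overshoot = 23 / 11.5 = 2.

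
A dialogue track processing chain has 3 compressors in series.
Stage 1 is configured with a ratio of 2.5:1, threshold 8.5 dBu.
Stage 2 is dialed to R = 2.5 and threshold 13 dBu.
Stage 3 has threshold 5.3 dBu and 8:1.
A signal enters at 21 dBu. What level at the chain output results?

Stage 1: 12.5 dB above 8.5 dBu, reduced 2.5:1 to 5 dB above → 13.5 dBu.
Stage 2: 13.5 dBu is 0.5 dB over 13 dBu; at 2.5:1 that becomes 0.2 dB over, giving 13.2 dBu.
Stage 3: 7.9 dB above 5.3 dBu, reduced 8:1 to 0.9875 dB above → 6.2875 dBu.

6.2875 dBu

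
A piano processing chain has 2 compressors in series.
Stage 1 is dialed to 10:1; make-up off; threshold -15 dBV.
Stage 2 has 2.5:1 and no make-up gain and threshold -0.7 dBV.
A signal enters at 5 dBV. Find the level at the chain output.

-13 dBV

Stage 1: overshoot 20 dB → 20/10 = 2 dB → -13 dBV.
Stage 2: -13 dBV is at or below the -0.7 dBV threshold — no compression; output -13 dBV.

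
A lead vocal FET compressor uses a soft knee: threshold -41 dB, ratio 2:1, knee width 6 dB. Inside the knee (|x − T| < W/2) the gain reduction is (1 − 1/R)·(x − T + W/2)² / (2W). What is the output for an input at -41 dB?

x − T + W/2 = -41 − (-41) + 3 = 3.
GR = (1 − 1/2) × 3² / 12 = 0.5 × 9 / 12 = 0.375 dB.
Output = -41 − 0.375 = -41.375 dB.

-41.375 dB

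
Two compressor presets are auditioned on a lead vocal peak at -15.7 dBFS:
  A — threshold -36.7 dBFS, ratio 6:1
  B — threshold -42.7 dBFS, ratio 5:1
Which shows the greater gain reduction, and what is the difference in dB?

A: overshoot 21 dB → output overshoot 3.5 dB → GR 17.5 dB.
B: overshoot 27 dB → output overshoot 5.4 dB → GR 21.6 dB.
B reduces 4.1 dB more.

B, by 4.1 dB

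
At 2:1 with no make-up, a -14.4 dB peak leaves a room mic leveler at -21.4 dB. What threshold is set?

-28.4 dB

Gain reduction = -14.4 − (-21.4) = 7 dB; output overshoot = GR / (R − 1) = 7 / 1 = 7 dB.
Threshold = output − output overshoot = -21.4 − 7 = -28.4 dB.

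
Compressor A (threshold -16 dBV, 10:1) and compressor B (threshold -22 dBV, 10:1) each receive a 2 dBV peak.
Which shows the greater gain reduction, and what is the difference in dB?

A: 18 dB over, compressed to 1.8 dB over, so 16.2 dB of GR.
B: 24 dB over, compressed to 2.4 dB over, so 21.6 dB of GR.
B applies 5.4 dB more gain reduction.

B, by 5.4 dB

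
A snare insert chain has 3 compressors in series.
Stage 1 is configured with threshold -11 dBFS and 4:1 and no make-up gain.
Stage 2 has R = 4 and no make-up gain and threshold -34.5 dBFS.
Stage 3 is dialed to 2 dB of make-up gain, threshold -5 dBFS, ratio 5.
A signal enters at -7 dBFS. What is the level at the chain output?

-26.375 dBFS

Stage 1: 4 dB above -11 dBFS, reduced 4:1 to 1 dB above → -10 dBFS.
Stage 2: overshoot 24.5 dB → 24.5/4 = 6.125 dB → -28.375 dBFS.
Stage 3: below threshold (-28.375 ≤ -5); passes unchanged; make-up brings it to -26.375 dBFS.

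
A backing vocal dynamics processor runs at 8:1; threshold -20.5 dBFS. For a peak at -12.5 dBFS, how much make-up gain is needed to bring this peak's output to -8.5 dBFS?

11 dB

The peak compresses to -20.5 + 8/8 = -19.5 dBFS.
To reach -8.5 dBFS requires -8.5 − (-19.5) = 11 dB of make-up.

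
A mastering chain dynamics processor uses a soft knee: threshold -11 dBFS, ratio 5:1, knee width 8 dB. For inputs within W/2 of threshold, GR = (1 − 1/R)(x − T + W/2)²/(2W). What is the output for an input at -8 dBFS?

-10.45 dBFS

x − T + W/2 = -8 − (-11) + 4 = 7.
GR = (1 − 1/5) × 7² / 16 = 0.8 × 49 / 16 = 2.45 dB.
Output = -8 − 2.45 = -10.45 dBFS.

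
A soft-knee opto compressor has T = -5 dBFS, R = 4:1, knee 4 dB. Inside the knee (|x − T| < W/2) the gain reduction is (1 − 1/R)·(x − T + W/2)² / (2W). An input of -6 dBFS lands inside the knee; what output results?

x − T + W/2 = -6 − (-5) + 2 = 1.
GR = (1 − 1/4) × 1² / 8 = 0.75 × 1 / 8 = 0.09375 dB.
Output = -6 − 0.09375 = -6.09375 dBFS.

-6.09375 dBFS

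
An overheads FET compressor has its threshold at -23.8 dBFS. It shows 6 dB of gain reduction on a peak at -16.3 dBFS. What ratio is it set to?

5:1

Input overshoot = -16.3 − (-23.8) = 7.5 dB.
Output overshoot = 7.5 − 6 = 1.5 dB.
Ratio = input overshoot / output overshoot = 7.5 / 1.5 = 5.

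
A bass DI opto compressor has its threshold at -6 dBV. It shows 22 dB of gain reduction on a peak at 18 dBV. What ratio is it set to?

12:1

Input overshoot = 18 − (-6) = 24 dB.
Output overshoot = 24 − 22 = 2 dB.
Ratio = input overshoot / output overshoot = 24 / 2 = 12.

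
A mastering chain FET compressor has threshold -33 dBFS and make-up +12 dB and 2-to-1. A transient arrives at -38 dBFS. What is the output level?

-26 dBFS

-38 dBFS is 5 dB below the -33 dBFS threshold, so no gain reduction is applied.
Make-up gain adds 12 dB: -38 + 12 = -26 dBFS.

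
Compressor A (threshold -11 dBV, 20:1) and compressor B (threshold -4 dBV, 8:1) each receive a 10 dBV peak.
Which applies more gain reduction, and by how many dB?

A, by 7.7 dB

A: 21 dB over, compressed to 1.05 dB over, so 19.95 dB of GR.
B: 14 dB over, compressed to 1.75 dB over, so 12.25 dB of GR.
Difference: 7.7 dB in favour of A.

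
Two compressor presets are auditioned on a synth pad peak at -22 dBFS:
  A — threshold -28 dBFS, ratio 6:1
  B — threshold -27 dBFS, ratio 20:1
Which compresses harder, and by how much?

A, by 0.25 dB

A: 6 dB over, compressed to 1 dB over, so 5 dB of GR.
B: 5 dB over, compressed to 0.25 dB over, so 4.75 dB of GR.
A reduces 0.25 dB more.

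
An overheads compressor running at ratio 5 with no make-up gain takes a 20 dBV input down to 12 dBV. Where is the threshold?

Input is 10 dB above T (since output overshoot × R = input overshoot: (12 − T)·5 = 20 − T gives T = 10 dBV).
Check: 10 + (20 − 10)/5 = 10 + 2 = 12 dBV. ✓

10 dBV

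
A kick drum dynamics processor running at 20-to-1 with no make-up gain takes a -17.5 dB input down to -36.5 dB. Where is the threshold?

Input is 20 dB above T (since output overshoot × R = input overshoot: (-36.5 − T)·20 = -17.5 − T gives T = -37.5 dB).
Check: -37.5 + (-17.5 − (-37.5))/20 = -37.5 + 1 = -36.5 dB. ✓

-37.5 dB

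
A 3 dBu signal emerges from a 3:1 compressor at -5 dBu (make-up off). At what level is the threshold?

-9 dBu

Input is 12 dB above T (since output overshoot × R = input overshoot: (-5 − T)·3 = 3 − T gives T = -9 dBu).
Check: -9 + (3 − (-9))/3 = -9 + 4 = -5 dBu. ✓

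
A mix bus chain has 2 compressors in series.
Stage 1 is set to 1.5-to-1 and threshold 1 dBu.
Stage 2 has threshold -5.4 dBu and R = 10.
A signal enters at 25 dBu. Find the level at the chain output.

-3.16 dBu

Stage 1: 25 dBu is 24 dB over 1 dBu; at 1.5:1 that becomes 16 dB over, giving 17 dBu.
Stage 2: 22.4 dB above -5.4 dBu, reduced 10:1 to 2.24 dB above → -3.16 dBu.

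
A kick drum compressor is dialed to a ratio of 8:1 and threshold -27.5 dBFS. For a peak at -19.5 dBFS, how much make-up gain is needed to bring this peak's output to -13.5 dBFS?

The peak compresses to -27.5 + 8/8 = -26.5 dBFS.
To reach -13.5 dBFS requires -13.5 − (-26.5) = 13 dB of make-up.

13 dB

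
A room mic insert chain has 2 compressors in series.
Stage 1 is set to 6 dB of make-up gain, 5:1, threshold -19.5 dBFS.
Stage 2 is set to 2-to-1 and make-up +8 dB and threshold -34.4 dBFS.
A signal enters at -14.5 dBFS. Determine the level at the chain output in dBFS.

Stage 1: 5 dB above -19.5 dBFS, reduced 5:1 to 1 dB above → -18.5 dBFS; +6 dB make-up → -12.5 dBFS.
Stage 2: 21.9 dB above -34.4 dBFS, reduced 2:1 to 10.95 dB above → -23.45 dBFS; +8 dB make-up → -15.45 dBFS.

-15.45 dBFS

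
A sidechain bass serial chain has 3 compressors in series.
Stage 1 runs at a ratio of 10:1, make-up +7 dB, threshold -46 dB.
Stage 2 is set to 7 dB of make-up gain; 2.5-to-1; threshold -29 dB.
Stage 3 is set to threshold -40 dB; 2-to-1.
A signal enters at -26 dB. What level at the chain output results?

-35 dB

Stage 1: overshoot 20 dB → 20/10 = 2 dB → -44 dB; +7 dB make-up → -37 dB.
Stage 2: -37 dB is at or below the -29 dB threshold — no compression; make-up brings it to -30 dB.
Stage 3: -30 dB is 10 dB over -40 dB; at 2:1 that becomes 5 dB over, giving -35 dB.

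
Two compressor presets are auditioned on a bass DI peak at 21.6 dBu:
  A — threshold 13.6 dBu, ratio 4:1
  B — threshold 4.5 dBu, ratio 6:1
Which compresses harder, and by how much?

B, by 8.25 dB

A: GR = 8 − 8/4 = 6 dB.
B: GR = 17.1 − 17.1/6 = 14.25 dB.
B reduces 8.25 dB more.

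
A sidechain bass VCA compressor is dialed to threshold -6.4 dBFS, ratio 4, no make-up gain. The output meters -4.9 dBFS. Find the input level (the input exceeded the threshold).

-0.4 dBFS

The compressed level sits -4.9 − (-6.4) = 1.5 dB over threshold.
Before 4:1 compression the overshoot was 1.5 × 4 = 6 dB, so input = -6.4 + 6 = -0.4 dBFS.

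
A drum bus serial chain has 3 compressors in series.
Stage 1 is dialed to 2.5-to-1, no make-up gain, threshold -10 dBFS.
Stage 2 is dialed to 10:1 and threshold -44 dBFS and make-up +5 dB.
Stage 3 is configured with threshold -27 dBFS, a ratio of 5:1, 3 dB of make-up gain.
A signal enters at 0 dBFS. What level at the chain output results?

-32.2 dBFS

Stage 1: overshoot 10 dB → 10/2.5 = 4 dB → -6 dBFS.
Stage 2: -6 dBFS is 38 dB over -44 dBFS; at 10:1 that becomes 3.8 dB over, giving -40.2 dBFS; +5 dB make-up → -35.2 dBFS.
Stage 3: -35.2 dBFS is at or below the -27 dBFS threshold — no compression; make-up brings it to -32.2 dBFS.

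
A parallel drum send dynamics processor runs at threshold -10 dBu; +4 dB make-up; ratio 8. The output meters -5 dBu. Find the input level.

-2 dBu

Remove make-up: -5 − 4 = -9 dBu.
Post-compression overshoot = -9 − (-10) = 1 dB.
Undo the ratio: input overshoot = 1 × 8 = 8 dB, giving input = -2 dBu.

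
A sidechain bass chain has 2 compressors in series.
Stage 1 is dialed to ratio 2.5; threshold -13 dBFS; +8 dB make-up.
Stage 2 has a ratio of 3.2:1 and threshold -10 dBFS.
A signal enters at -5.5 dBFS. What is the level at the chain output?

Stage 1: 7.5 dB above -13 dBFS, reduced 2.5:1 to 3 dB above → -10 dBFS; +8 dB make-up → -2 dBFS.
Stage 2: overshoot 8 dB → 8/3.2 = 2.5 dB → -7.5 dBFS.

-7.5 dBFS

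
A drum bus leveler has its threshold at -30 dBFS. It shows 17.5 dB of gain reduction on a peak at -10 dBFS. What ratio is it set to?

8:1

Input overshoot = -10 − (-30) = 20 dB.
Output overshoot = 20 − 17.5 = 2.5 dB.
Ratio = input overshoot / output overshoot = 20 / 2.5 = 8.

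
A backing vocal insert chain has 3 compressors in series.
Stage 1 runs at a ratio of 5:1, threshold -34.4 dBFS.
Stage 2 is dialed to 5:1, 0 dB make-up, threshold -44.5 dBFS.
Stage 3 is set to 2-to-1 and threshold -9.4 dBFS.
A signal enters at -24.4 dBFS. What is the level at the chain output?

Stage 1: overshoot 10 dB → 10/5 = 2 dB → -32.4 dBFS.
Stage 2: 12.1 dB above -44.5 dBFS, reduced 5:1 to 2.42 dB above → -42.08 dBFS.
Stage 3: -42.08 dBFS is at or below the -9.4 dBFS threshold — no compression; output -42.08 dBFS.

-42.08 dBFS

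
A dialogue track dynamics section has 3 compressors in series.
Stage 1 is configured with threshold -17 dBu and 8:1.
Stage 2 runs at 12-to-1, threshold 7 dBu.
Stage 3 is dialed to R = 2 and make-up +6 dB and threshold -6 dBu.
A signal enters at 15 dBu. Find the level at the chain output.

Stage 1: 32 dB above -17 dBu, reduced 8:1 to 4 dB above → -13 dBu.
Stage 2: -13 dBu ≤ 7 dBu, so stage 2 doesn't engage; output -13 dBu.
Stage 3: -13 dBu is at or below the -6 dBu threshold — no compression; make-up brings it to -7 dBu.

-7 dBu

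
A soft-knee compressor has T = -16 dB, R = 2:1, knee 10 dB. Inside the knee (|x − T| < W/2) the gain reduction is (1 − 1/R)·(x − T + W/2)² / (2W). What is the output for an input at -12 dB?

x − T + W/2 = -12 − (-16) + 5 = 9.
GR = (1 − 1/2) × 9² / 20 = 0.5 × 81 / 20 = 2.025 dB.
Output = -12 − 2.025 = -14.025 dB.

-14.025 dB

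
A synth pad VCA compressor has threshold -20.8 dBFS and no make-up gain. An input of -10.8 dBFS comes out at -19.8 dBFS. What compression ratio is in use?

Input overshoot = -10.8 − (-20.8) = 10 dB; output overshoot = -19.8 − (-20.8) = 1 dB.
Ratio = 10 / 1 = 10.

10:1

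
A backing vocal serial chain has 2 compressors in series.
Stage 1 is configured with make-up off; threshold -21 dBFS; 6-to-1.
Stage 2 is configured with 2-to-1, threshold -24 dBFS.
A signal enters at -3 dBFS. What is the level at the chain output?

Stage 1: -3 dBFS is 18 dB over -21 dBFS; at 6:1 that becomes 3 dB over, giving -18 dBFS.
Stage 2: overshoot 6 dB → 6/2 = 3 dB → -21 dBFS.

-21 dBFS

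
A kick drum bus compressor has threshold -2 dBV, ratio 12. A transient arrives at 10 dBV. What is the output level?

-1 dBV

Overshoot: 10 − (-2) = 12 dB.
The 12 dB excess becomes 1 dB after 12:1 reduction.
That puts the output at -1 dBV.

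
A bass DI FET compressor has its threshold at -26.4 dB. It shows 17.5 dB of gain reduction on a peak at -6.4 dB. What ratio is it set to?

8:1

Input overshoot = -6.4 − (-26.4) = 20 dB.
Output overshoot = 20 − 17.5 = 2.5 dB.
Ratio = input overshoot / output overshoot = 20 / 2.5 = 8.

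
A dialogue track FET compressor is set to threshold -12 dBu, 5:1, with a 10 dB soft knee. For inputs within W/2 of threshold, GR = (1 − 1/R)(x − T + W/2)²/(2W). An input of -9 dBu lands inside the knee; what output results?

-11.56 dBu

x − T + W/2 = -9 − (-12) + 5 = 8.
GR = (1 − 1/5) × 8² / 20 = 0.8 × 64 / 20 = 2.56 dB.
Output = -9 − 2.56 = -11.56 dBu.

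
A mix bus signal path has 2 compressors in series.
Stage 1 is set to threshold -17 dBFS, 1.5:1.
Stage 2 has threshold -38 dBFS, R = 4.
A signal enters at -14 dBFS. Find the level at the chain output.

Stage 1: 3 dB above -17 dBFS, reduced 1.5:1 to 2 dB above → -15 dBFS.
Stage 2: -15 dBFS is 23 dB over -38 dBFS; at 4:1 that becomes 5.75 dB over, giving -32.25 dBFS.

-32.25 dBFS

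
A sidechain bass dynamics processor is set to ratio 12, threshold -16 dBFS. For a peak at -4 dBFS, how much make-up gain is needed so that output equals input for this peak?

The peak compresses to -16 + 12/12 = -15 dBFS.
To reach -4 dBFS requires -4 − (-15) = 11 dB of make-up.

11 dB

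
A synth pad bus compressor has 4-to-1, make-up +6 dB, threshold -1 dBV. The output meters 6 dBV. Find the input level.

Stripping the +6 dB make-up gives 0 dBV at the gain stage.
That's 1 dB above the -1 dBV threshold.
Before 4:1 compression the overshoot was 1 × 4 = 4 dB, so input = -1 + 4 = 3 dBV.

3 dBV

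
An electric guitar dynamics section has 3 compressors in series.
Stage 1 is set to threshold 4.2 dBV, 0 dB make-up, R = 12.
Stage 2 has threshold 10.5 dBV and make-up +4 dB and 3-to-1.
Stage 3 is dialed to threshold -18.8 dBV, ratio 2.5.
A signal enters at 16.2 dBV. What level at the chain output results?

-7.6 dBV

Stage 1: overshoot 12 dB → 12/12 = 1 dB → 5.2 dBV.
Stage 2: 5.2 dBV ≤ 10.5 dBV, so stage 2 doesn't engage; make-up brings it to 9.2 dBV.
Stage 3: overshoot 28 dB → 28/2.5 = 11.2 dB → -7.6 dBV.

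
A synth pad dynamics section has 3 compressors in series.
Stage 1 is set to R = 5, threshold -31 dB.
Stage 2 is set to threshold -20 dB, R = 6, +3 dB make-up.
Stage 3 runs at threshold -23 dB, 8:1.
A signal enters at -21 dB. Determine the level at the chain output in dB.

-26 dB

Stage 1: overshoot 10 dB → 10/5 = 2 dB → -29 dB.
Stage 2: below threshold (-29 ≤ -20); passes unchanged; make-up brings it to -26 dB.
Stage 3: below threshold (-26 ≤ -23); passes unchanged; output -26 dB.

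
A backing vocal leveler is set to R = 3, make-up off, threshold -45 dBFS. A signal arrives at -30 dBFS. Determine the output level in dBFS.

-30 dBFS sits 15 dB over threshold.
At 3:1 the overshoot is divided by 3, leaving 5 dB above threshold.
That puts the output at -40 dBFS.

-40 dBFS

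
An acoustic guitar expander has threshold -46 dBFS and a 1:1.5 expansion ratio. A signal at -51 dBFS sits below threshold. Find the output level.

The input is 5 dB below the -46 dBFS threshold.
A 1:1.5 expander multiplies undershoot by 1.5: 5 × 1.5 = 7.5 dB below threshold.
Output = -46 − 7.5 = -53.5 dBFS.

-53.5 dBFS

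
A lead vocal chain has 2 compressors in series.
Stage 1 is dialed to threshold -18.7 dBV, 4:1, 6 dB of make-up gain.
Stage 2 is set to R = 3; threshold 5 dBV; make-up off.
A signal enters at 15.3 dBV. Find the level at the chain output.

-4.2 dBV

Stage 1: 34 dB above -18.7 dBV, reduced 4:1 to 8.5 dB above → -10.2 dBV; +6 dB make-up → -4.2 dBV.
Stage 2: -4.2 dBV ≤ 5 dBV, so stage 2 doesn't engage; output -4.2 dBV.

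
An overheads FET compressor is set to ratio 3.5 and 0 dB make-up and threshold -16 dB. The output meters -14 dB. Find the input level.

-9 dB

Post-compression overshoot = -14 − (-16) = 2 dB.
Before 3.5:1 compression the overshoot was 2 × 3.5 = 7 dB, so input = -16 + 7 = -9 dB.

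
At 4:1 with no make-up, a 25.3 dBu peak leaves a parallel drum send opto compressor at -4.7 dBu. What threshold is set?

-14.7 dBu

Input is 40 dB above T (since output overshoot × R = input overshoot: (-4.7 − T)·4 = 25.3 − T gives T = -14.7 dBu).
Check: -14.7 + (25.3 − (-14.7))/4 = -14.7 + 10 = -4.7 dBu. ✓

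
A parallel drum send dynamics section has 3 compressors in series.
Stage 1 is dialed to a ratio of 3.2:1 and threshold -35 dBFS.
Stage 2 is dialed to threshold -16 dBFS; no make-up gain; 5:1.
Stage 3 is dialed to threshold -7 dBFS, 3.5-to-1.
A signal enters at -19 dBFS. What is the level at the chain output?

-30 dBFS

Stage 1: 16 dB above -35 dBFS, reduced 3.2:1 to 5 dB above → -30 dBFS.
Stage 2: -30 dBFS is at or below the -16 dBFS threshold — no compression; output -30 dBFS.
Stage 3: -30 dBFS is at or below the -7 dBFS threshold — no compression; output -30 dBFS.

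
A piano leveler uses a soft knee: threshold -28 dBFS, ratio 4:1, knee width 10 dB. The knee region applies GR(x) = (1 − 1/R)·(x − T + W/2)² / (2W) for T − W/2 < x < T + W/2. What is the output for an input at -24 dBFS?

x − T + W/2 = -24 − (-28) + 5 = 9.
GR = (1 − 1/4) × 9² / 20 = 0.75 × 81 / 20 = 3.0375 dB.
Output = -24 − 3.0375 = -27.0375 dBFS.

-27.0375 dBFS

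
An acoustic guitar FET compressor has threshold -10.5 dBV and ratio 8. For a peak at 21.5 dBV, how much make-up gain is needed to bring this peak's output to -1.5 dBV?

Without make-up, output = threshold + overshoot/8 = -10.5 + 4 = -6.5 dBV.
Gap to target: 5 dB.

5 dB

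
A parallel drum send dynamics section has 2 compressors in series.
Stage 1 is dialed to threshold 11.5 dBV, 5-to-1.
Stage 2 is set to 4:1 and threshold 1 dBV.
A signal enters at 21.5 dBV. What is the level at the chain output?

Stage 1: 10 dB above 11.5 dBV, reduced 5:1 to 2 dB above → 13.5 dBV.
Stage 2: overshoot 12.5 dB → 12.5/4 = 3.125 dB → 4.125 dBV.

4.125 dBV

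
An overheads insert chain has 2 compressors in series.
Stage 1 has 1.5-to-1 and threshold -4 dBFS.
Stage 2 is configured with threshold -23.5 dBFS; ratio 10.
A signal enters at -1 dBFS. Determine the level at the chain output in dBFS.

-21.35 dBFS

Stage 1: overshoot 3 dB → 3/1.5 = 2 dB → -2 dBFS.
Stage 2: overshoot 21.5 dB → 21.5/10 = 2.15 dB → -21.35 dBFS.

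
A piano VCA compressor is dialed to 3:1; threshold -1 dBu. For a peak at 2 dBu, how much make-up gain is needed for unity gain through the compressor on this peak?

2 dB

Overshoot 3 dB → 3/3 = 1 dB after compression, so the compressed level is -1 + 1 = 0 dBu.
Make-up = target − compressed = 2 − 0 = 2 dB.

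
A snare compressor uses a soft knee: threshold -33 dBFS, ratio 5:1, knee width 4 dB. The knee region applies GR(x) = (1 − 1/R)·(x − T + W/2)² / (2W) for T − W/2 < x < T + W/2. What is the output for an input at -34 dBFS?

x − T + W/2 = -34 − (-33) + 2 = 1.
GR = (1 − 1/5) × 1² / 8 = 0.8 × 1 / 8 = 0.1 dB.
Output = -34 − 0.1 = -34.1 dBFS.

-34.1 dBFS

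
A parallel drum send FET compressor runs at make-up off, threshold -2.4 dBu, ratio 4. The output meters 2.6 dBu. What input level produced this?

17.6 dBu

Post-compression overshoot = 2.6 − (-2.4) = 5 dB.
Before 4:1 compression the overshoot was 5 × 4 = 20 dB, so input = -2.4 + 20 = 17.6 dBu.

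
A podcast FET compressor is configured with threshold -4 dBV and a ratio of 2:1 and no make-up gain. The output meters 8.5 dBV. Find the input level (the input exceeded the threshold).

The compressed level sits 8.5 − (-4) = 12.5 dB over threshold.
Before 2:1 compression the overshoot was 12.5 × 2 = 25 dB, so input = -4 + 25 = 21 dBV.

21 dBV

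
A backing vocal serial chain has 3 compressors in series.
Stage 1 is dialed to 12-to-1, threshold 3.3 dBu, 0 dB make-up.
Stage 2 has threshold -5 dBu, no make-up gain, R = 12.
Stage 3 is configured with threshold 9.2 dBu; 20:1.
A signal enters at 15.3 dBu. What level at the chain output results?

-4.225 dBu

Stage 1: 15.3 dBu is 12 dB over 3.3 dBu; at 12:1 that becomes 1 dB over, giving 4.3 dBu.
Stage 2: 9.3 dB above -5 dBu, reduced 12:1 to 0.775 dB above → -4.225 dBu.
Stage 3: below threshold (-4.225 ≤ 9.2); passes unchanged; output -4.225 dBu.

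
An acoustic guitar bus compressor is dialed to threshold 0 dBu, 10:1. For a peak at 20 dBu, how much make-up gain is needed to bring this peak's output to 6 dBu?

4 dB

Overshoot 20 dB → 20/10 = 2 dB after compression, so the compressed level is 0 + 2 = 2 dBu.
Make-up = target − compressed = 6 − 2 = 4 dB.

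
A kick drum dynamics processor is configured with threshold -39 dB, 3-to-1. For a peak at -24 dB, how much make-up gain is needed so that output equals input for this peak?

10 dB

Overshoot 15 dB → 15/3 = 5 dB after compression, so the compressed level is -39 + 5 = -34 dB.
Make-up = target − compressed = -24 − (-34) = 10 dB.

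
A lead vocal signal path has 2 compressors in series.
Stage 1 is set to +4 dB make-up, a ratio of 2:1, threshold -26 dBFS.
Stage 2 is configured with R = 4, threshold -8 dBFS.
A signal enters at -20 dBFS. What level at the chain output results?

Stage 1: overshoot 6 dB → 6/2 = 3 dB → -23 dBFS; +4 dB make-up → -19 dBFS.
Stage 2: below threshold (-19 ≤ -8); passes unchanged; output -19 dBFS.

-19 dBFS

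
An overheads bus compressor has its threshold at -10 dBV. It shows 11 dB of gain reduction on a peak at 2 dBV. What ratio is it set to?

Input overshoot = 2 − (-10) = 12 dB.
Output overshoot = 12 − 11 = 1 dB.
Ratio = input overshoot / output overshoot = 12 / 1 = 12.

12:1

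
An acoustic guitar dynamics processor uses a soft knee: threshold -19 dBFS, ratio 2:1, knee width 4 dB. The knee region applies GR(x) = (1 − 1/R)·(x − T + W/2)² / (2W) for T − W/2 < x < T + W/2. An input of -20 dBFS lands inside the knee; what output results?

-20.0625 dBFS

x − T + W/2 = -20 − (-19) + 2 = 1.
GR = (1 − 1/2) × 1² / 8 = 0.5 × 1 / 8 = 0.0625 dB.
Output = -20 − 0.0625 = -20.0625 dBFS.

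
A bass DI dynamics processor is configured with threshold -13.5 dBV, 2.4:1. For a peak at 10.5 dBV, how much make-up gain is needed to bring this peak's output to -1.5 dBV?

2 dB

Without make-up, output = threshold + overshoot/2.4 = -13.5 + 10 = -3.5 dBV.
Gap to target: 2 dB.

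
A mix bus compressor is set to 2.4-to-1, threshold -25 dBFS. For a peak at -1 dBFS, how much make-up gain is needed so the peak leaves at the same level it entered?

Overshoot 24 dB → 24/2.4 = 10 dB after compression, so the compressed level is -25 + 10 = -15 dBFS.
Make-up = target − compressed = -1 − (-15) = 14 dB.

14 dB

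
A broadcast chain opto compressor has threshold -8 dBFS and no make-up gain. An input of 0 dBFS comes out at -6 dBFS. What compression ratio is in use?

Input overshoot = 0 − (-8) = 8 dB; output overshoot = -6 − (-8) = 2 dB.
Ratio = 8 / 2 = 4.

4:1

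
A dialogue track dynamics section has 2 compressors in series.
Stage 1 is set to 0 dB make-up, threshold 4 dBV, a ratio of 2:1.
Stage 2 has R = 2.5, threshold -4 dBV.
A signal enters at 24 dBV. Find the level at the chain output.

3.2 dBV

Stage 1: 24 dBV is 20 dB over 4 dBV; at 2:1 that becomes 10 dB over, giving 14 dBV.
Stage 2: overshoot 18 dB → 18/2.5 = 7.2 dB → 3.2 dBV.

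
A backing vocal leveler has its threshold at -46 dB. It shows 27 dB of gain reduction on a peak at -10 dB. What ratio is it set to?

Input overshoot = -10 − (-46) = 36 dB.
Output overshoot = 36 − 27 = 9 dB.
Ratio = input overshoot / output overshoot = 36 / 9 = 4.

4:1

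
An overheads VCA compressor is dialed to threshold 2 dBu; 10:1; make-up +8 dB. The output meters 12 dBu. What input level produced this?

22 dBu

Before make-up, the level was 12 − 8 = 4 dBu.
The compressed level sits 4 − 2 = 2 dB over threshold.
Input overshoot = R × output overshoot = 20 dB → input = 2 + 20 = 22 dBu.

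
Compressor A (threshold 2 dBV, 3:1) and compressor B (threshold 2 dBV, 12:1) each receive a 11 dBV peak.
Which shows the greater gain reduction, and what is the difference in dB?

A: 9 dB over, compressed to 3 dB over, so 6 dB of GR.
B: 9 dB over, compressed to 0.75 dB over, so 8.25 dB of GR.
B applies 2.25 dB more gain reduction.

B, by 2.25 dB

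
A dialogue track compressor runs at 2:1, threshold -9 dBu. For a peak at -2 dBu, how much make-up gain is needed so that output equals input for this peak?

3.5 dB

Overshoot 7 dB → 7/2 = 3.5 dB after compression, so the compressed level is -9 + 3.5 = -5.5 dBu.
Make-up = target − compressed = -2 − (-5.5) = 3.5 dB.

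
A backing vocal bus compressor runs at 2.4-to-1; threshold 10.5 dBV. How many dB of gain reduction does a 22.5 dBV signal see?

7 dB

22.5 dBV exceeds the threshold by 12 dB.
At 2.4:1, output sits 12/2.4 = 5 dB above threshold.
So the signal is attenuated by 12 − 5 = 7 dB.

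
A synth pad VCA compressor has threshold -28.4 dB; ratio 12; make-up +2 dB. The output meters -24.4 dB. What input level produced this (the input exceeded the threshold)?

Remove make-up: -24.4 − 2 = -26.4 dB.
The compressed level sits -26.4 − (-28.4) = 2 dB over threshold.
Undo the ratio: input overshoot = 2 × 12 = 24 dB, giving input = -4.4 dB.

-4.4 dB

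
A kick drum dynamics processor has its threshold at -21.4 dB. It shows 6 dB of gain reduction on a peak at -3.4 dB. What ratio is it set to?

1.5:1

Input overshoot = -3.4 − (-21.4) = 18 dB.
Output overshoot = 18 − 6 = 12 dB.
Ratio = input overshoot / output overshoot = 18 / 12 = 1.5.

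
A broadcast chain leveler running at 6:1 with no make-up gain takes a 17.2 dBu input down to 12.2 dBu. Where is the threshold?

11.2 dBu

Let T be the threshold. Output overshoot = (input overshoot)/R, so 12.2 − T = (17.2 − T)/6.
6·(12.2 − T) = 17.2 − T → 5·T = 73.2 − 17.2 = 56.
T = 56/5 = 11.2 dBu.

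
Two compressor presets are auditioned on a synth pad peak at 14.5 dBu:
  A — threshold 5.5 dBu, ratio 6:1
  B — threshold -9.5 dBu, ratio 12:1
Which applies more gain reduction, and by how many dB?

A: GR = 9 − 9/6 = 7.5 dB.
B: GR = 24 − 24/12 = 22 dB.
B applies 14.5 dB more gain reduction.

B, by 14.5 dB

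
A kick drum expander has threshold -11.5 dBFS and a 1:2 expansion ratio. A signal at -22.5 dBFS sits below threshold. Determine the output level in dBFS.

The input is 11 dB below the -11.5 dBFS threshold.
A 1:2 expander multiplies undershoot by 2: 11 × 2 = 22 dB below threshold.
Output = -11.5 − 22 = -33.5 dBFS.

-33.5 dBFS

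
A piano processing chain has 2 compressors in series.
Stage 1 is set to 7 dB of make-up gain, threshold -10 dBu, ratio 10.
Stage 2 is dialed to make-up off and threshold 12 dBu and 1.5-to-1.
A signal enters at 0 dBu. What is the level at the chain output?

Stage 1: 10 dB above -10 dBu, reduced 10:1 to 1 dB above → -9 dBu; +7 dB make-up → -2 dBu.
Stage 2: -2 dBu is at or below the 12 dBu threshold — no compression; output -2 dBu.

-2 dBu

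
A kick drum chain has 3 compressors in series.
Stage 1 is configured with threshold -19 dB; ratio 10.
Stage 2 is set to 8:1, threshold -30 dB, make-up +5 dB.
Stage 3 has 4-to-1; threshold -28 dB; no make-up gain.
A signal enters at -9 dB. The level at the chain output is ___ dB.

Stage 1: 10 dB above -19 dB, reduced 10:1 to 1 dB above → -18 dB.
Stage 2: overshoot 12 dB → 12/8 = 1.5 dB → -28.5 dB; +5 dB make-up → -23.5 dB.
Stage 3: 4.5 dB above -28 dB, reduced 4:1 to 1.125 dB above → -26.875 dB.

-26.875 dB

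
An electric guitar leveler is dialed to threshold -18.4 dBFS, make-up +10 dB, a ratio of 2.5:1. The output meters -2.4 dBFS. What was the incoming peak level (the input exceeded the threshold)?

Remove make-up: -2.4 − 10 = -12.4 dBFS.
That's 6 dB above the -18.4 dBFS threshold.
Input overshoot = R × output overshoot = 15 dB → input = -18.4 + 15 = -3.4 dBFS.

-3.4 dBFS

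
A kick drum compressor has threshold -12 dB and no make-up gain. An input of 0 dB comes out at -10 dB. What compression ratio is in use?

6:1

Input overshoot = 0 − (-12) = 12 dB; output overshoot = -10 − (-12) = 2 dB.
Ratio = 12 / 2 = 6.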